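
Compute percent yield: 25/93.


% yield = actual/theoretical × 100
= 25/93 × 100
= 26.88%

26.88%


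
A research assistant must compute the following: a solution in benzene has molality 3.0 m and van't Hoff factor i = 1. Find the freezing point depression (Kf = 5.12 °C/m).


ΔTf = Kf × m × i
= 5.12 × 3.0 × 1
= 15.36 °C

15.36 °C


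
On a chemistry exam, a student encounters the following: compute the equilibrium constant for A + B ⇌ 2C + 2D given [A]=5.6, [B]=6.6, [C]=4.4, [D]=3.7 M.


Kc = [C]^2[D]^2/([A][B])
= (4.4^2 × 3.7^2)/(5.6^1 × 6.6^1)
= 265.0384/36.96
= 7.171

7.171


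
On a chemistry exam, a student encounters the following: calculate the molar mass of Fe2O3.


M(Fe2O3) = 2×55.85 + 3×16.0
= 111.7 + 48.0
= 159.7 g/mol

159.7 g/mol


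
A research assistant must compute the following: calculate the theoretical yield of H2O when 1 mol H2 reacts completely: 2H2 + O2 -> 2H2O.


Mole ratio H2O:H2 = 2:2
n(H2O) = 1 × 2/2 = 1.000 mol
mass = 1.000 × 18.02 = 18.02 g

18.02 g


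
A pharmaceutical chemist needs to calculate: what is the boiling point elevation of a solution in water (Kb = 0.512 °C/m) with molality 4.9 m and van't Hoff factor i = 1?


ΔTb = Kb × m × i
= 0.512 × 4.9 × 1
= 2.5088 °C

2.5088 °C


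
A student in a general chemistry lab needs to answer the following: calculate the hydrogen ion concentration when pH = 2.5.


[H+] = 10^(-pH) = 10^(-2.5)
= 3.16×10^-3 M

3.16×10^-3 M


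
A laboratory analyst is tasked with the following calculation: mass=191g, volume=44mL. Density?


ρ = mass/volume
= 191/44
= 4.341 g/mL

4.341 g/mL


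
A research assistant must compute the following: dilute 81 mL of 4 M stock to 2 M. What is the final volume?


C1V1 = C2V2
4 × 81 = 2 × V2
V2 = 324/2 = 162.0 mL

162.0 mL


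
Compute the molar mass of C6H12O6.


M(C6H12O6) = 6×12.01 + 12×1.008 + 6×16.0
= 72.06 + 12.1 + 96.0
= 180.16 g/mol

180.16 g/mol


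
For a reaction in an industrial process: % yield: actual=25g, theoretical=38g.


% yield = actual/theoretical × 100
= 25/38 × 100
= 65.79%

65.79%


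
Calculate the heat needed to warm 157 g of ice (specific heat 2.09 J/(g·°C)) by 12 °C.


q = mcΔT = 157 × 2.09 × 12
= 3937.56 J

3937.56 J


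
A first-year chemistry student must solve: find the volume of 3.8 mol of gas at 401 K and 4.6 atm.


PV = nRT  (R = 0.08206 L·atm/(mol·K))
V = nRT/P = 3.8×0.08206×401/4.6
= 27.183 L

27.183 L


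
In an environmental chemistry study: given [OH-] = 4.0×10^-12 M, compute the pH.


pOH = -log10([OH-]) = -log10(4.0×10^-12)
= 12 - log10(4.0) = 11.4
pH = 14 - pOH = 14 - 11.4 = 2.6

2.6


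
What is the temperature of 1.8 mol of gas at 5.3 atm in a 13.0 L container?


PV = nRT  (R = 0.08206 L·atm/(mol·K))
T = PV/(nR) = 5.3×13.0/(1.8×0.08206)
= 68.90/0.147708
= 466.46 K

466.46 K


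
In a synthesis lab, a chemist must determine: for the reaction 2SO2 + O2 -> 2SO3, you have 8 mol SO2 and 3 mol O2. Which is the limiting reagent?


Mole ratio available / coefficient:
  SO2: 8/2 = 4.000
  O2: 3/1 = 3.000
Smaller ratio is limiting.

O2


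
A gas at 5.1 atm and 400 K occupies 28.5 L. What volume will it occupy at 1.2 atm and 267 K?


P1V1/T1 = P2V2/T2
V2 = P1V1T2/(T1P2)
= 5.1×28.5×267/(400×1.2)
= 80.851 L

80.851 L


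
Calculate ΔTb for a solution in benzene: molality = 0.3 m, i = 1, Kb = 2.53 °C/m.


ΔTb = Kb × m × i
= 2.53 × 0.3 × 1
= 0.759 °C

0.759 °C


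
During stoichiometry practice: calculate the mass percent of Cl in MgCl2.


M(MgCl2) = 1×24.31 + 2×35.45 = 95.21 g/mol
Mass of Cl = 2 × 35.45 = 70.90 g/mol
% Cl = 70.90/95.21 × 100 = 74.47%

74.47%


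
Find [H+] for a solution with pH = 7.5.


[H+] = 10^(-pH) = 10^(-7.5)
= 3.16×10^-8 M

3.16×10^-8 M


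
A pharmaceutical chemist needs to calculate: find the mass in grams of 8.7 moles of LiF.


M(LiF) = 25.94 g/mol
mass = n × M = 8.7 × 25.94 = 225.68 g

225.68 g


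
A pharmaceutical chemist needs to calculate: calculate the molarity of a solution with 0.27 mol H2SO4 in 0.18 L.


M = n/V = 0.27/0.18 = 1.500 mol/L

1.500 M


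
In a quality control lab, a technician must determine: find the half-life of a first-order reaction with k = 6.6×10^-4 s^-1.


t½ = ln2/k = 0.693147/(6.6×10^-4 s^-1)
= 1050 s

1050 s


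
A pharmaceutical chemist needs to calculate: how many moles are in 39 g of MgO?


M(MgO) = 40.31 g/mol
n = mass/M = 39/40.31 = 0.9675 mol

0.9675 mol


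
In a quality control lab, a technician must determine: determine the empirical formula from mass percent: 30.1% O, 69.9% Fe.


Assume 100 g sample. Moles of each element:
  O: 30.1/16.0 = 1.881 mol
  Fe: 69.9/55.85 = 1.252 mol
Divide by smallest (1.252):
  O: 1.881/1.252 = 1.5
  Fe: 1.252/1.252 = 1.0
Multiply all ratios by 2 to obtain whole numbers.
Empirical formula: Fe2O3

Fe2O3


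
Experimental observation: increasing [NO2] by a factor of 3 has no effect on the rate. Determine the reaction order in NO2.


rate ∝ [NO2]^n
rate ∝ [NO2]^0
Order in NO2: 0

0


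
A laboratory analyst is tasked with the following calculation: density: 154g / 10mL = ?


ρ = mass/volume
= 154/10
= 15.4 g/mL

15.4 g/mL


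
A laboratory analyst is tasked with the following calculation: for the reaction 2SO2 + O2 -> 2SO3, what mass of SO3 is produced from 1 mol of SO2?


Mole ratio SO3:SO2 = 2:2
n(SO3) = 1 × 2/2 = 1.000 mol
mass = 1.000 × 80.07 = 80.07 g

80.07 g


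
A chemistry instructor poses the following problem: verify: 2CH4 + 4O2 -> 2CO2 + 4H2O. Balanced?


Equation: 2CH4 + 4O2 -> 2CO2 + 4H2O
Check atoms: C: 2=2, H: 8=8, O: 8=8
Balanced

Yes, balanced


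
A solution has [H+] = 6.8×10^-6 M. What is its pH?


pH = -log10([H+]) = -log10(6.8×10^-6)
= 6 - log10(6.8)
= 6 - 0.83
= 5.17

5.17


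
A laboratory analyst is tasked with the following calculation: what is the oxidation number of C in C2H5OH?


2x + 6(+1) + (-2) = 0, so x = -2
Oxidation number: -2

-2


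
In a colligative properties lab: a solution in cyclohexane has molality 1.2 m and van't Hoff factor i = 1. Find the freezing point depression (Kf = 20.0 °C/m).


ΔTf = Kf × m × i
= 20.0 × 1.2 × 1
= 24.0 °C

24.0 °C


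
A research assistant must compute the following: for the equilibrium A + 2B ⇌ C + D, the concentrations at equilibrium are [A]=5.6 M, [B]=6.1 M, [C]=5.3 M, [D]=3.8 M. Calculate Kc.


Kc = [C][D]/([A][B]^2)
= (5.3^1 × 3.8^1)/(5.6^1 × 6.1^2)
= 20.14/208.376
= 0.09665

0.09665


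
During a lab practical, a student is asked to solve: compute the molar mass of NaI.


M(NaI) = 1×22.99 + 1×126.9
= 22.99 + 126.9
= 149.89 g/mol

149.89 g/mol


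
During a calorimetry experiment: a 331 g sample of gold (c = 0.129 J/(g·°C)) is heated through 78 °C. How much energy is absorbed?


q = mcΔT = 331 × 0.129 × 78
= 3330.52 J

3330.52 J


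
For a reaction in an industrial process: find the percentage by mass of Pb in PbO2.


M(PbO2) = 1×207.2 + 2×16.0 = 239.20 g/mol
Mass of Pb = 1 × 207.2 = 207.20 g/mol
% Pb = 207.20/239.20 × 100 = 86.62%

86.62%


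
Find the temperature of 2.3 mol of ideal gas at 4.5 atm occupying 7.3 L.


PV = nRT  (R = 0.08206 L·atm/(mol·K))
T = PV/(nR) = 4.5×7.3/(2.3×0.08206)
= 32.85/0.188738
= 174.05 K

174.05 K


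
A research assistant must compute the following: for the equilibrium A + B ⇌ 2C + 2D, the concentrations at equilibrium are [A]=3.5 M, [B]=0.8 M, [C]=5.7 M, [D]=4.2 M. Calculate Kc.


Kc = [C]^2[D]^2/([A][B])
= (5.7^2 × 4.2^2)/(3.5^1 × 0.8^1)
= 573.1236/2.8
= 204.7

204.7


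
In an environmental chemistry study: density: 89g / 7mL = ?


ρ = mass/volume
= 89/7
= 12.714 g/mL

12.714 g/mL


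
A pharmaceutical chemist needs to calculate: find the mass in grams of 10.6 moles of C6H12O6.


M(C6H12O6) = 180.16 g/mol
mass = n × M = 10.6 × 180.16 = 1909.70 g

1909.70 g


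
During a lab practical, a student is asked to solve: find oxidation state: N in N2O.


2x + (-2) = 0, so x = +1
Oxidation number: +1

+1


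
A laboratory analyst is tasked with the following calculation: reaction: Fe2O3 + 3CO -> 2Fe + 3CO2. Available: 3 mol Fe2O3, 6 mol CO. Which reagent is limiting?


Mole ratio available / coefficient:
  Fe2O3: 3/1 = 3.000
  CO: 6/3 = 2.000
Smaller ratio is limiting.

CO


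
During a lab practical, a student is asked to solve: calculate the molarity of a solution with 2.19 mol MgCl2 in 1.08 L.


M = n/V = 2.19/1.08 = 2.028 mol/L

2.028 M


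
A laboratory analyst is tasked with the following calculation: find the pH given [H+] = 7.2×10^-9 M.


pH = -log10([H+]) = -log10(7.2×10^-9)
= 9 - log10(7.2)
= 9 - 0.86
= 8.14

8.14


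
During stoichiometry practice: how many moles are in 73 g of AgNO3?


M(AgNO3) = 169.88 g/mol
n = mass/M = 73/169.88 = 0.4297 mol

0.4297 mol


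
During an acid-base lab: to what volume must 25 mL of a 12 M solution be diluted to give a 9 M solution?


C1V1 = C2V2
12 × 25 = 9 × V2
V2 = 300/9 = 33.33 mL

33.33 mL


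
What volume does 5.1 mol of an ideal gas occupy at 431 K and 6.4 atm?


PV = nRT  (R = 0.08206 L·atm/(mol·K))
V = nRT/P = 5.1×0.08206×431/6.4
= 28.184 L

28.184 L


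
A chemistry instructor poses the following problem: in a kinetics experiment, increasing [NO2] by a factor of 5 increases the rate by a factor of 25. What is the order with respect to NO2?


rate ∝ [NO2]^n
5^n = 25 → n = 2
Order in NO2: 2

2


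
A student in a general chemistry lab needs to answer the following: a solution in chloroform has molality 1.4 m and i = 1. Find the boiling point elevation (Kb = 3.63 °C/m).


ΔTb = Kb × m × i
= 3.63 × 1.4 × 1
= 5.082 °C

5.082 °C


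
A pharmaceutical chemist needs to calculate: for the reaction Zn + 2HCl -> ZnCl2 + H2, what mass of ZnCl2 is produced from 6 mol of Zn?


Mole ratio ZnCl2:Zn = 1:1
n(ZnCl2) = 6 × 1/1 = 6.000 mol
mass = 6.000 × 136.28 = 817.68 g

817.68 g


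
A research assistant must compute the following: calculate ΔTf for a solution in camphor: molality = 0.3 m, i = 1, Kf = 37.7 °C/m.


ΔTf = Kf × m × i
= 37.7 × 0.3 × 1
= 11.31 °C

11.31 °C


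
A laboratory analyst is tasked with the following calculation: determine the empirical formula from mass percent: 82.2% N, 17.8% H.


Assume 100 g sample. Moles of each element:
  N: 82.2/14.01 = 5.867 mol
  H: 17.8/1.008 = 17.659 mol
Divide by smallest (5.867):
  N: 5.867/5.867 = 1.0
  H: 17.659/5.867 = 3.01
Empirical formula: NH3

NH3


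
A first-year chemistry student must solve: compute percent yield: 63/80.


% yield = actual/theoretical × 100
= 63/80 × 100
= 78.75%

78.75%


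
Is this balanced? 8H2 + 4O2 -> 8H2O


Equation: 8H2 + 4O2 -> 8H2O
Check atoms: H: 16=16, O: 8=8
Balanced

Yes, balanced


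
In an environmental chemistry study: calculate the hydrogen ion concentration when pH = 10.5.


[H+] = 10^(-pH) = 10^(-10.5)
= 3.16×10^-11 M

3.16×10^-11 M


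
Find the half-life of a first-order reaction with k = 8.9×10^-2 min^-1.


t½ = ln2/k = 0.693147/(8.9×10^-2 min^-1)
= 7.788 min

7.788 min


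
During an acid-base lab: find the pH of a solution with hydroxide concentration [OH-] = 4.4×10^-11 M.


pOH = -log10([OH-]) = -log10(4.4×10^-11)
= 11 - log10(4.4) = 10.36
pH = 14 - pOH = 14 - 10.36 = 3.64

3.64


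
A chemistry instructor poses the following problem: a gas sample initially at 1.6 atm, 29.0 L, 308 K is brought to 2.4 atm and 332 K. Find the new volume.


P1V1/T1 = P2V2/T2
V2 = P1V1T2/(T1P2)
= 1.6×29.0×332/(308×2.4)
= 20.84 L

20.84 L


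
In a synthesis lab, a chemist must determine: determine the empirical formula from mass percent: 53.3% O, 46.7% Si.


Assume 100 g sample. Moles of each element:
  O: 53.3/16.0 = 3.331 mol
  Si: 46.7/28.09 = 1.663 mol
Divide by smallest (1.663):
  O: 3.331/1.663 = 2.0
  Si: 1.663/1.663 = 1.0
Empirical formula: SiO2

SiO2


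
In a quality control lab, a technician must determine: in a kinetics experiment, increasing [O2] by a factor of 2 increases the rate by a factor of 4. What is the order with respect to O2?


rate ∝ [O2]^n
2^n = 4 → n = 2
Order in O2: 2

2


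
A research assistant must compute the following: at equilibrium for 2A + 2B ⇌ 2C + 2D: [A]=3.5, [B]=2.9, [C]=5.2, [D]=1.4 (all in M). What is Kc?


Kc = [C]^2[D]^2/([A]^2[B]^2)
= (5.2^2 × 1.4^2)/(3.5^2 × 2.9^2)
= 52.9984/103.0225
= 0.5144

0.5144


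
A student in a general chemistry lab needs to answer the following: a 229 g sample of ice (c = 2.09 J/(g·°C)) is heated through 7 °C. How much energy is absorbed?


q = mcΔT = 229 × 2.09 × 7
= 3350.27 J

3350.27 J


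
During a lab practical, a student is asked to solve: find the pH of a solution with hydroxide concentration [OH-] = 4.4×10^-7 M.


pOH = -log10([OH-]) = -log10(4.4×10^-7)
= 7 - log10(4.4) = 6.36
pH = 14 - pOH = 14 - 6.36 = 7.64

7.64


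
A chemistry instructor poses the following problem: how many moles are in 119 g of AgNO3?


M(AgNO3) = 169.88 g/mol
n = mass/M = 119/169.88 = 0.7005 mol

0.7005 mol


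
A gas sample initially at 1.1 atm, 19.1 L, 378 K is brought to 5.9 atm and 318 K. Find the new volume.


P1V1/T1 = P2V2/T2
V2 = P1V1T2/(T1P2)
= 1.1×19.1×318/(378×5.9)
= 2.996 L

2.996 L


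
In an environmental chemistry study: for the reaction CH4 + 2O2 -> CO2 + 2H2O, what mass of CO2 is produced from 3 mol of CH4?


Mole ratio CO2:CH4 = 1:1
n(CO2) = 3 × 1/1 = 3.000 mol
mass = 3.000 × 44.01 = 132.03 g

132.03 g


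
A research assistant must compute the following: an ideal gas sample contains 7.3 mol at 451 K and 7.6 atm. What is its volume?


PV = nRT  (R = 0.08206 L·atm/(mol·K))
V = nRT/P = 7.3×0.08206×451/7.6
= 35.548 L

35.548 L


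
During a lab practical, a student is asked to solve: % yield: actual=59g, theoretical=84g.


% yield = actual/theoretical × 100
= 59/84 × 100
= 70.24%

70.24%


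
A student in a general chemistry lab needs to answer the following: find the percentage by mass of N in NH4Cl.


M(NH4Cl) = 1×14.01 + 4×1.008 + 1×35.45 = 53.492 g/mol
Mass of N = 1 × 14.01 = 14.01 g/mol
% N = 14.01/53.492 × 100 = 26.19%

26.19%


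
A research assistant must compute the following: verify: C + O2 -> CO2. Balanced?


Equation: C + O2 -> CO2
Check atoms: C: 1=1, O: 2=2
Balanced

Yes, balanced


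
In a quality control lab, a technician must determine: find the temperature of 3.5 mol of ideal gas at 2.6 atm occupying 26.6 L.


PV = nRT  (R = 0.08206 L·atm/(mol·K))
T = PV/(nR) = 2.6×26.6/(3.5×0.08206)
= 69.16/0.287210
= 240.80 K

240.80 K


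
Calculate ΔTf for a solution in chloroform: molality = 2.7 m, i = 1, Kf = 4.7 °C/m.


ΔTf = Kf × m × i
= 4.7 × 2.7 × 1
= 12.69 °C

12.69 °C


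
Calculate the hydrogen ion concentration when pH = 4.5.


[H+] = 10^(-pH) = 10^(-4.5)
= 3.16×10^-5 M

3.16×10^-5 M


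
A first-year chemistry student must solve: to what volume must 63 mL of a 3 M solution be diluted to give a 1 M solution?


C1V1 = C2V2
3 × 63 = 1 × V2
V2 = 189/1 = 189.0 mL

189.0 mL


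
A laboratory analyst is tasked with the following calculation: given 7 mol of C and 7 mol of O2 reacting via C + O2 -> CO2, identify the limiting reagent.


Mole ratio available / coefficient:
  C: 7/1 = 7.000
  O2: 7/1 = 7.000
Smaller ratio is limiting.

neither (stoichiometric); C and O2 are fully consumed


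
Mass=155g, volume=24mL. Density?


ρ = mass/volume
= 155/24
= 6.458 g/mL

6.458 g/mL


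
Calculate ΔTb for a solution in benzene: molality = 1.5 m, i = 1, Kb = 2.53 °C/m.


ΔTb = Kb × m × i
= 2.53 × 1.5 × 1
= 3.795 °C

3.795 °C


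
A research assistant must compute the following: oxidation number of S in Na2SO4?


2(+1) + x + 4(-2) = 0, so x = +6
Oxidation number: +6

+6


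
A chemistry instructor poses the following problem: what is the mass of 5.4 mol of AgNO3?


M(AgNO3) = 169.88 g/mol
mass = n × M = 5.4 × 169.88 = 917.35 g

917.35 g


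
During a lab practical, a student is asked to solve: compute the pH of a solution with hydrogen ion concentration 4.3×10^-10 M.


pH = -log10([H+]) = -log10(4.3×10^-10)
= 10 - log10(4.3)
= 10 - 0.63
= 9.37

9.37


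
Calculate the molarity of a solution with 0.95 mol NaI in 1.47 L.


M = n/V = 0.95/1.47 = 0.646 mol/L

0.646 M


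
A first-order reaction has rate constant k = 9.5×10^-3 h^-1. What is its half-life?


t½ = ln2/k = 0.693147/(9.5×10^-3 h^-1)
= 72.96 h

72.96 h


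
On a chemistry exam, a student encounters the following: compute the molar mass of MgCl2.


M(MgCl2) = 1×24.31 + 2×35.45
= 24.31 + 70.9
= 95.21 g/mol

95.21 g/mol


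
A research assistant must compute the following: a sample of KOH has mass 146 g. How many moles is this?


M(KOH) = 56.11 g/mol
n = mass/M = 146/56.11 = 2.602 mol

2.602 mol


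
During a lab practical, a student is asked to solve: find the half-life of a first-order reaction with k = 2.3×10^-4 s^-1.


t½ = ln2/k = 0.693147/(2.3×10^-4 s^-1)
= 3014 s

3014 s


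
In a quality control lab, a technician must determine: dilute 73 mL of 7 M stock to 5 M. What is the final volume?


C1V1 = C2V2
7 × 73 = 5 × V2
V2 = 511/5 = 102.2 mL

102.2 mL


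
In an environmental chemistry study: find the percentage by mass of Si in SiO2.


M(SiO2) = 1×28.09 + 2×16.0 = 60.09 g/mol
Mass of Si = 1 × 28.09 = 28.09 g/mol
% Si = 28.09/60.09 × 100 = 46.75%

46.75%


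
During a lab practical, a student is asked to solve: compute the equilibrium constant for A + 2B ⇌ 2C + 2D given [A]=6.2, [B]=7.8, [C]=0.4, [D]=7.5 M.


Kc = [C]^2[D]^2/([A][B]^2)
= (0.4^2 × 7.5^2)/(6.2^1 × 7.8^2)
= 9/377.208
= 0.02386

0.02386


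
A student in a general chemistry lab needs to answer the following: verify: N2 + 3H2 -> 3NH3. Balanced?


Equation: N2 + 3H2 -> 3NH3
Check atoms: H: 6≠9, N: 2≠3
Not balanced

No, not balanced


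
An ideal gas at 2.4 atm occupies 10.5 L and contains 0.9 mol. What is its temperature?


PV = nRT  (R = 0.08206 L·atm/(mol·K))
T = PV/(nR) = 2.4×10.5/(0.9×0.08206)
= 25.20/0.073854
= 341.21 K

341.21 K


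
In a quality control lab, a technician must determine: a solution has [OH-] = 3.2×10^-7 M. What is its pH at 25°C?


pOH = -log10([OH-]) = -log10(3.2×10^-7)
= 7 - log10(3.2) = 6.49
pH = 14 - pOH = 14 - 6.49 = 7.51

7.51


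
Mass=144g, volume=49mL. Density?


ρ = mass/volume
= 144/49
= 2.939 g/mL

2.939 g/mL


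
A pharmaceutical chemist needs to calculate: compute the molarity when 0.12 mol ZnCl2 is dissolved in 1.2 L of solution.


M = n/V = 0.12/1.2 = 0.100 mol/L

0.100 M


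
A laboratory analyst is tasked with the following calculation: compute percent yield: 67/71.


% yield = actual/theoretical × 100
= 67/71 × 100
= 94.37%

94.37%


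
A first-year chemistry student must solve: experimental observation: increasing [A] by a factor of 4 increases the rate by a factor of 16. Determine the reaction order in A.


rate ∝ [A]^n
4^n = 16 → n = 2
Order in A: 2

2


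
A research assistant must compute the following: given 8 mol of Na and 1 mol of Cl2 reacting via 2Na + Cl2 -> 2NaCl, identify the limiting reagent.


Mole ratio available / coefficient:
  Na: 8/2 = 4.000
  Cl2: 1/1 = 1.000
Smaller ratio is limiting.

Cl2


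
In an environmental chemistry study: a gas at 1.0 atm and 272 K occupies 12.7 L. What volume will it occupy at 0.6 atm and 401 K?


P1V1/T1 = P2V2/T2
V2 = P1V1T2/(T1P2)
= 1.0×12.7×401/(272×0.6)
= 31.205 L

31.205 L


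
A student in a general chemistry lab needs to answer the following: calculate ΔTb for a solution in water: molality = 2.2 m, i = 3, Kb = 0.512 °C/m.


ΔTb = Kb × m × i
= 0.512 × 2.2 × 3
= 3.3792 °C

3.3792 °C


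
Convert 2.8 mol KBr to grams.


M(KBr) = 119.0 g/mol
mass = n × M = 2.8 × 119.0 = 333.20 g

333.20 g


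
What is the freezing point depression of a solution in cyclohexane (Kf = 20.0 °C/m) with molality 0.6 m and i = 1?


ΔTf = Kf × m × i
= 20.0 × 0.6 × 1
= 12.0 °C

12.0 °C


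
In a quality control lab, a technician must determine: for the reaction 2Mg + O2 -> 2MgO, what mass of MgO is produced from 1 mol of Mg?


Mole ratio MgO:Mg = 2:2
n(MgO) = 1 × 2/2 = 1.000 mol
mass = 1.000 × 40.31 = 40.31 g

40.31 g


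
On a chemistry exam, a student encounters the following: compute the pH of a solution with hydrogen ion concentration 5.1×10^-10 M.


pH = -log10([H+]) = -log10(5.1×10^-10)
= 10 - log10(5.1)
= 10 - 0.71
= 9.29

9.29


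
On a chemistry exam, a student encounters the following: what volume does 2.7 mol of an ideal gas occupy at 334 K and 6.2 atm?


PV = nRT  (R = 0.08206 L·atm/(mol·K))
V = nRT/P = 2.7×0.08206×334/6.2
= 11.936 L

11.936 L


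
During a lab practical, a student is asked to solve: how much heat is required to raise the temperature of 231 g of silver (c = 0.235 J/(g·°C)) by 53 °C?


q = mcΔT = 231 × 0.235 × 53
= 2877.11 J

2877.11 J


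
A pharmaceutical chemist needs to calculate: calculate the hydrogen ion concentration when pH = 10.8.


[H+] = 10^(-pH) = 10^(-10.8)
= 1.58×10^-11 M

1.58×10^-11 M


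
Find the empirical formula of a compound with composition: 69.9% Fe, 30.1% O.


Assume 100 g sample. Moles of each element:
  Fe: 69.9/55.85 = 1.252 mol
  O: 30.1/16.0 = 1.881 mol
Divide by smallest (1.252):
  Fe: 1.252/1.252 = 1.0
  O: 1.881/1.252 = 1.5
Multiply all ratios by 2 to obtain whole numbers.
Empirical formula: Fe2O3

Fe2O3


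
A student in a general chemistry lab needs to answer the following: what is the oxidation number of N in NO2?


x + 2(-2) = 0, so x = +4
Oxidation number: +4

+4


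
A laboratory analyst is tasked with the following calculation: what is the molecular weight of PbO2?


M(PbO2) = 1×207.2 + 2×16.0
= 207.2 + 32.0
= 239.2 g/mol

239.2 g/mol


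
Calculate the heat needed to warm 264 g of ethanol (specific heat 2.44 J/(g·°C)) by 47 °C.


q = mcΔT = 264 × 2.44 × 47
= 30275.52 J

30275.52 J


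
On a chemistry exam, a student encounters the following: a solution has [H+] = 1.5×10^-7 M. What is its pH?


pH = -log10([H+]) = -log10(1.5×10^-7)
= 7 - log10(1.5)
= 7 - 0.18
= 6.82

6.82


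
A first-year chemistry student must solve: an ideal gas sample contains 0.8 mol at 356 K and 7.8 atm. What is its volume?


PV = nRT  (R = 0.08206 L·atm/(mol·K))
V = nRT/P = 0.8×0.08206×356/7.8
= 2.996 L

2.996 L


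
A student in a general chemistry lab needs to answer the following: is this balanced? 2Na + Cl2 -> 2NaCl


Equation: 2Na + Cl2 -> 2NaCl
Check atoms: Cl: 2=2, Na: 2=2
Balanced

Yes, balanced


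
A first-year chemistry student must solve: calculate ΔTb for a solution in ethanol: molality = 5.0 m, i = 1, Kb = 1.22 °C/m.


ΔTb = Kb × m × i
= 1.22 × 5.0 × 1
= 6.1 °C

6.1 °C


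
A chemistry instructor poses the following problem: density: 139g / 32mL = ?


ρ = mass/volume
= 139/32
= 4.344 g/mL

4.344 g/mL


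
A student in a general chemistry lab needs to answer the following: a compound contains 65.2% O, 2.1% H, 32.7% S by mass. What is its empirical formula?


Assume 100 g sample. Moles of each element:
  O: 65.2/16.0 = 4.075 mol
  H: 2.1/1.008 = 2.083 mol
  S: 32.7/32.07 = 1.02 mol
Divide by smallest (1.02):
  O: 4.075/1.02 = 4.0
  H: 2.083/1.02 = 2.04
  S: 1.02/1.02 = 1.0
Empirical formula: H2SO4

H2SO4


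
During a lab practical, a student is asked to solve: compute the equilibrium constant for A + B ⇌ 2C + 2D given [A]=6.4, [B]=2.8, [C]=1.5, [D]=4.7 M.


Kc = [C]^2[D]^2/([A][B])
= (1.5^2 × 4.7^2)/(6.4^1 × 2.8^1)
= 49.7025/17.92
= 2.774

2.774


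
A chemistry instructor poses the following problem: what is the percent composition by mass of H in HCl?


M(HCl) = 1×1.008 + 1×35.45 = 36.458 g/mol
Mass of H = 1 × 1.008 = 1.008 g/mol
% H = 1.008/36.458 × 100 = 2.76%

2.76%


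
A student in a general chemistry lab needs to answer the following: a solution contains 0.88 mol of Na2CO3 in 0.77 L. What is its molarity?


M = n/V = 0.88/0.77 = 1.143 mol/L

1.143 M


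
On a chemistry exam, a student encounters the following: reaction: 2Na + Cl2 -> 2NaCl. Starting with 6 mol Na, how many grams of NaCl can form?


Mole ratio NaCl:Na = 2:2
n(NaCl) = 6 × 2/2 = 6.000 mol
mass = 6.000 × 58.44 = 350.64 g

350.64 g


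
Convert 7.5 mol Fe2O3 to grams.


M(Fe2O3) = 159.7 g/mol
mass = n × M = 7.5 × 159.7 = 1197.75 g

1197.75 g


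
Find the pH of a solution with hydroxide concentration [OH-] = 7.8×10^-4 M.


pOH = -log10([OH-]) = -log10(7.8×10^-4)
= 4 - log10(7.8) = 3.11
pH = 14 - pOH = 14 - 3.11 = 10.89

10.89


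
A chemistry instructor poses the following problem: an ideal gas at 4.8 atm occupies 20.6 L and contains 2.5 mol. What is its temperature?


PV = nRT  (R = 0.08206 L·atm/(mol·K))
T = PV/(nR) = 4.8×20.6/(2.5×0.08206)
= 98.88/0.205150
= 481.99 K

481.99 K


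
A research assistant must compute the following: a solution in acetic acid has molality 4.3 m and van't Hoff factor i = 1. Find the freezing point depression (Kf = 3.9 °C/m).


ΔTf = Kf × m × i
= 3.9 × 4.3 × 1
= 16.77 °C

16.77 °C


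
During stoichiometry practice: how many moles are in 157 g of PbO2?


M(PbO2) = 239.2 g/mol
n = mass/M = 157/239.2 = 0.6564 mol

0.6564 mol


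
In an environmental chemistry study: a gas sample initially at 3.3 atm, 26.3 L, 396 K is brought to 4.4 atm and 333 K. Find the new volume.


P1V1/T1 = P2V2/T2
V2 = P1V1T2/(T1P2)
= 3.3×26.3×333/(396×4.4)
= 16.587 L

16.587 L


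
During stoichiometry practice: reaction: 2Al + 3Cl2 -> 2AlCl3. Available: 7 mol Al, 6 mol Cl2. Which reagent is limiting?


Mole ratio available / coefficient:
  Al: 7/2 = 3.500
  Cl2: 6/3 = 2.000
Smaller ratio is limiting.

Cl2


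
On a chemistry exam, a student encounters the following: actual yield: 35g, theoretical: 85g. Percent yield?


% yield = actual/theoretical × 100
= 35/85 × 100
= 41.18%

41.18%


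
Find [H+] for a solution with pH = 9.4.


[H+] = 10^(-pH) = 10^(-9.4)
= 3.98×10^-10 M

3.98×10^-10 M


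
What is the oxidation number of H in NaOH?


H is +1 with nonmetals
Oxidation number: +1

+1


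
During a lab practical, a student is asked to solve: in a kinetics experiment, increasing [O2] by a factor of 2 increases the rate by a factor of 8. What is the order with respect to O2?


rate ∝ [O2]^n
2^n = 8 → n = 3
Order in O2: 3

3


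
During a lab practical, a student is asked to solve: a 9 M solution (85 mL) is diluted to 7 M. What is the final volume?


C1V1 = C2V2
9 × 85 = 7 × V2
V2 = 765/7 = 109.29 mL

109.29 mL


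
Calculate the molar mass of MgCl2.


M(MgCl2) = 1×24.31 + 2×35.45
= 24.31 + 70.9
= 95.21 g/mol

95.21 g/mol


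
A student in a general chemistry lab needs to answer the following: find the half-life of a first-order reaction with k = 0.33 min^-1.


t½ = ln2/k = 0.693147/(0.33 min^-1)
= 2.100 min

2.100 min


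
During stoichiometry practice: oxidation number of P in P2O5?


2x + 5(-2) = 0, so x = +5
Oxidation number: +5

+5


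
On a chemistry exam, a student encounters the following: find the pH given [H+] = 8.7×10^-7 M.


pH = -log10([H+]) = -log10(8.7×10^-7)
= 7 - log10(8.7)
= 7 - 0.94
= 6.06

6.06


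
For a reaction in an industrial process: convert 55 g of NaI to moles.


M(NaI) = 149.89 g/mol
n = mass/M = 55/149.89 = 0.3669 mol

0.3669 mol


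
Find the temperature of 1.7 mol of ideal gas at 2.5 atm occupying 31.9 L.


PV = nRT  (R = 0.08206 L·atm/(mol·K))
T = PV/(nR) = 2.5×31.9/(1.7×0.08206)
= 79.75/0.139502
= 571.68 K

571.68 K


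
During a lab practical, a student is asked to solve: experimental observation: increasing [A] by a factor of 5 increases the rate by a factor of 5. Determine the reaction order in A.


rate ∝ [A]^n
5^n = 5 → n = 1
Order in A: 1

1


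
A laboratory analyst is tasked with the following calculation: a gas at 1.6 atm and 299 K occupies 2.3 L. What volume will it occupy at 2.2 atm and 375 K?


P1V1/T1 = P2V2/T2
V2 = P1V1T2/(T1P2)
= 1.6×2.3×375/(299×2.2)
= 2.098 L

2.098 L


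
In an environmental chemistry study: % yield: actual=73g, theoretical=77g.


% yield = actual/theoretical × 100
= 73/77 × 100
= 94.81%

94.81%


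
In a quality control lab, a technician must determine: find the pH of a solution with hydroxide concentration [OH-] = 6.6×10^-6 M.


pOH = -log10([OH-]) = -log10(6.6×10^-6)
= 6 - log10(6.6) = 5.18
pH = 14 - pOH = 14 - 5.18 = 8.82

8.82


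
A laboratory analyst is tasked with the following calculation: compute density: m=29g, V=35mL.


ρ = mass/volume
= 29/35
= 0.829 g/mL

0.829 g/mL


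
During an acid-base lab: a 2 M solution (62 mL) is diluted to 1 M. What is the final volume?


C1V1 = C2V2
2 × 62 = 1 × V2
V2 = 124/1 = 124.0 mL

124.0 mL


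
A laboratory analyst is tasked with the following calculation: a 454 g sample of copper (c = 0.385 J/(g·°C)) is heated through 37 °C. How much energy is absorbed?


q = mcΔT = 454 × 0.385 × 37
= 6467.23 J

6467.23 J


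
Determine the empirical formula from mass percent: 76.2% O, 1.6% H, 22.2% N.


Assume 100 g sample. Moles of each element:
  O: 76.2/16.0 = 4.763 mol
  H: 1.6/1.008 = 1.587 mol
  N: 22.2/14.01 = 1.585 mol
Divide by smallest (1.585):
  O: 4.763/1.585 = 3.01
  H: 1.587/1.585 = 1.0
  N: 1.585/1.585 = 1.0
Empirical formula: HNO3

HNO3


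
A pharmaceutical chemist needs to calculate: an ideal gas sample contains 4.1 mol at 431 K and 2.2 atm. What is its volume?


PV = nRT  (R = 0.08206 L·atm/(mol·K))
V = nRT/P = 4.1×0.08206×431/2.2
= 65.913 L

65.913 L


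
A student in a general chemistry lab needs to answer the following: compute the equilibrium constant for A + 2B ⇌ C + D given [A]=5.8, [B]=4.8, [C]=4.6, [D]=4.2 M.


Kc = [C][D]/([A][B]^2)
= (4.6^1 × 4.2^1)/(5.8^1 × 4.8^2)
= 19.32/133.632
= 0.1446

0.1446


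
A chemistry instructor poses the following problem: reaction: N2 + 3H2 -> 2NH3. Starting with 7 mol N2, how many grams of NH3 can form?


Mole ratio NH3:N2 = 2:1
n(NH3) = 7 × 2/1 = 14.000 mol
mass = 14.000 × 17.03 = 238.42 g

238.42 g


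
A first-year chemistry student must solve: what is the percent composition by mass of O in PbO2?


M(PbO2) = 1×207.2 + 2×16.0 = 239.20 g/mol
Mass of O = 2 × 16.0 = 32.00 g/mol
% O = 32.00/239.20 × 100 = 13.38%

13.38%


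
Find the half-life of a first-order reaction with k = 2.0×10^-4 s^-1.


t½ = ln2/k = 0.693147/(2.0×10^-4 s^-1)
= 3466 s

3466 s


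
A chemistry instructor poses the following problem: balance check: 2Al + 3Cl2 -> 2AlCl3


Equation: 2Al + 3Cl2 -> 2AlCl3
Check atoms: Al: 2=2, Cl: 6=6
Balanced

Yes, balanced


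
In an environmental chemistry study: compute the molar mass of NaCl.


M(NaCl) = 1×22.99 + 1×35.45
= 22.99 + 35.45
= 58.44 g/mol

58.44 g/mol


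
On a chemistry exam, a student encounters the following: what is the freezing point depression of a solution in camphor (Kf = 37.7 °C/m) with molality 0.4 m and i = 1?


ΔTf = Kf × m × i
= 37.7 × 0.4 × 1
= 15.08 °C

15.08 °C


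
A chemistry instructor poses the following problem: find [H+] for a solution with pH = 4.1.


[H+] = 10^(-pH) = 10^(-4.1)
= 7.94×10^-5 M

7.94×10^-5 M


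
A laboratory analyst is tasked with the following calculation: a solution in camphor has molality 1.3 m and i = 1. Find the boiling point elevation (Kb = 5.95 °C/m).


ΔTb = Kb × m × i
= 5.95 × 1.3 × 1
= 7.735 °C

7.735 °C


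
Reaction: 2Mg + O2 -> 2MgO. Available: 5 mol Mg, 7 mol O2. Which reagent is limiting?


Mole ratio available / coefficient:
  Mg: 5/2 = 2.500
  O2: 7/1 = 7.000
Smaller ratio is limiting.

Mg


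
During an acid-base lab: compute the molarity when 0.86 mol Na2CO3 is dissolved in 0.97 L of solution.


M = n/V = 0.86/0.97 = 0.887 mol/L

0.887 M


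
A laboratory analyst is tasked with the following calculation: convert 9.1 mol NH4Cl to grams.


M(NH4Cl) = 53.49 g/mol
mass = n × M = 9.1 × 53.49 = 486.76 g

486.76 g


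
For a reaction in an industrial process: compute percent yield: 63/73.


% yield = actual/theoretical × 100
= 63/73 × 100
= 86.3%

86.3%


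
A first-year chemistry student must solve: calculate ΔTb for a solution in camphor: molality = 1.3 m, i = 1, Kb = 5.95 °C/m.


ΔTb = Kb × m × i
= 5.95 × 1.3 × 1
= 7.735 °C

7.735 °C


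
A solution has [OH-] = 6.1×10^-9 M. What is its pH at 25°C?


pOH = -log10([OH-]) = -log10(6.1×10^-9)
= 9 - log10(6.1) = 8.21
pH = 14 - pOH = 14 - 8.21 = 5.79

5.79


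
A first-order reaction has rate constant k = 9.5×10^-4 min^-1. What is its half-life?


t½ = ln2/k = 0.693147/(9.5×10^-4 min^-1)
= 729.6 min

729.6 min


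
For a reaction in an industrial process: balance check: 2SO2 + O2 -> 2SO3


Equation: 2SO2 + O2 -> 2SO3
Check atoms: O: 6=6, S: 2=2
Balanced

Yes, balanced


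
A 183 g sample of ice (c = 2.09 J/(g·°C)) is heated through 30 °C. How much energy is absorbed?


q = mcΔT = 183 × 2.09 × 30
= 11474.10 J

11474.10 J


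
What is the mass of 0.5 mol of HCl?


M(HCl) = 36.46 g/mol
mass = n × M = 0.5 × 36.46 = 18.23 g

18.23 g


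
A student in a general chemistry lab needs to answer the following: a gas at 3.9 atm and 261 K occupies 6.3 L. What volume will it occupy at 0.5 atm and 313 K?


P1V1/T1 = P2V2/T2
V2 = P1V1T2/(T1P2)
= 3.9×6.3×313/(261×0.5)
= 58.93 L

58.93 L


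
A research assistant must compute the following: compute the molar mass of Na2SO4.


M(Na2SO4) = 2×22.99 + 1×32.07 + 4×16.0
= 45.98 + 32.07 + 64.0
= 142.05 g/mol

142.05 g/mol


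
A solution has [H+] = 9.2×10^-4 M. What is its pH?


pH = -log10([H+]) = -log10(9.2×10^-4)
= 4 - log10(9.2)
= 4 - 0.96
= 3.04

3.04


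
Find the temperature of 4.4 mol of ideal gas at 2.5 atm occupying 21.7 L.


PV = nRT  (R = 0.08206 L·atm/(mol·K))
T = PV/(nR) = 2.5×21.7/(4.4×0.08206)
= 54.25/0.361064
= 150.25 K

150.25 K


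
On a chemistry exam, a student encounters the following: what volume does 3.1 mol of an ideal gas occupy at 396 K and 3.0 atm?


PV = nRT  (R = 0.08206 L·atm/(mol·K))
V = nRT/P = 3.1×0.08206×396/3.0
= 33.579 L

33.579 L


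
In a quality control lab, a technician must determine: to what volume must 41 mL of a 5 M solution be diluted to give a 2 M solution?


C1V1 = C2V2
5 × 41 = 2 × V2
V2 = 205/2 = 102.5 mL

102.5 mL


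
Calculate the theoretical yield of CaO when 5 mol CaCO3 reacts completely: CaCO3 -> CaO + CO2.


Mole ratio CaO:CaCO3 = 1:1
n(CaO) = 5 × 1/1 = 5.000 mol
mass = 5.000 × 56.08 = 280.4 g

280.4 g


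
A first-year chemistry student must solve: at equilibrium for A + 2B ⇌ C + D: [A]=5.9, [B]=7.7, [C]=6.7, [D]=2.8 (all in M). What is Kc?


Kc = [C][D]/([A][B]^2)
= (6.7^1 × 2.8^1)/(5.9^1 × 7.7^2)
= 18.76/349.811
= 0.05363

0.05363


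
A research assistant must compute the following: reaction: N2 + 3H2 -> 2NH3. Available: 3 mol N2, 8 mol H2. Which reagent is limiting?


Mole ratio available / coefficient:
  N2: 3/1 = 3.000
  H2: 8/3 = 2.667
Smaller ratio is limiting.

H2


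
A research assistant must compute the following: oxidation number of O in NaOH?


O is usually -2
Oxidation number: -2

-2


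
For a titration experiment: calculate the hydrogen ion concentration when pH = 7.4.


[H+] = 10^(-pH) = 10^(-7.4)
= 3.98×10^-8 M

3.98×10^-8 M


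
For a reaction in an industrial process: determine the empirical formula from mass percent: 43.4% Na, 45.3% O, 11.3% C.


Assume 100 g sample. Moles of each element:
  Na: 43.4/22.99 = 1.888 mol
  O: 45.3/16.0 = 2.831 mol
  C: 11.3/12.01 = 0.941 mol
Divide by smallest (0.941):
  Na: 1.888/0.941 = 2.01
  O: 2.831/0.941 = 3.01
  C: 0.941/0.941 = 1.0
Empirical formula: Na2CO3

Na2CO3


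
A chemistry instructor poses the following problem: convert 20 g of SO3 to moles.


M(SO3) = 80.07 g/mol
n = mass/M = 20/80.07 = 0.2498 mol

0.2498 mol


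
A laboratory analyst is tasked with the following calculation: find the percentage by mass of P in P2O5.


M(P2O5) = 2×30.97 + 5×16.0 = 141.94 g/mol
Mass of P = 2 × 30.97 = 61.94 g/mol
% P = 61.94/141.94 × 100 = 43.64%

43.64%


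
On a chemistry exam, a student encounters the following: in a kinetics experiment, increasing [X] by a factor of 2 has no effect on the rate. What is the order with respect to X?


rate ∝ [X]^n
rate ∝ [X]^0
Order in X: 0

0


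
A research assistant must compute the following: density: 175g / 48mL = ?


ρ = mass/volume
= 175/48
= 3.646 g/mL

3.646 g/mL


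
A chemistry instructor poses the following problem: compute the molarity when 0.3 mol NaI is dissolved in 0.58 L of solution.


M = n/V = 0.3/0.58 = 0.517 mol/L

0.517 M


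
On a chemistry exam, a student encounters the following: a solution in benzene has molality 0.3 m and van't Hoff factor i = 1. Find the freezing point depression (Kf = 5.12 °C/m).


ΔTf = Kf × m × i
= 5.12 × 0.3 × 1
= 1.536 °C

1.536 °C


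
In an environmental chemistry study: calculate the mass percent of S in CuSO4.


M(CuSO4) = 1×63.55 + 1×32.07 + 4×16.0 = 159.62 g/mol
Mass of S = 1 × 32.07 = 32.07 g/mol
% S = 32.07/159.62 × 100 = 20.09%

20.09%


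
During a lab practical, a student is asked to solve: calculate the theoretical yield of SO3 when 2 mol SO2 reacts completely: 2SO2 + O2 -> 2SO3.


Mole ratio SO3:SO2 = 2:2
n(SO3) = 2 × 2/2 = 2.000 mol
mass = 2.000 × 80.07 = 160.14 g

160.14 g


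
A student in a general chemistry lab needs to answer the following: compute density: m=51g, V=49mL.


ρ = mass/volume
= 51/49
= 1.041 g/mL

1.041 g/mL


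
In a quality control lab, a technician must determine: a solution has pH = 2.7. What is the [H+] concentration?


[H+] = 10^(-pH) = 10^(-2.7)
= 2.0×10^-3 M

2.0×10^-3 M


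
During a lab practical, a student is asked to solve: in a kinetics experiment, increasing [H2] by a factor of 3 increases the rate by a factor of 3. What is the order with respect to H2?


rate ∝ [H2]^n
3^n = 3 → n = 1
Order in H2: 1

1


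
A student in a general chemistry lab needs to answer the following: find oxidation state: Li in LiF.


Group 1 metal: +1
Oxidation number: +1

+1


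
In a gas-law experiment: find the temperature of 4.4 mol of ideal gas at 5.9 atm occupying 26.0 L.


PV = nRT  (R = 0.08206 L·atm/(mol·K))
T = PV/(nR) = 5.9×26.0/(4.4×0.08206)
= 153.40/0.361064
= 424.86 K

424.86 K


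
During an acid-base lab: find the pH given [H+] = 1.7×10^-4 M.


pH = -log10([H+]) = -log10(1.7×10^-4)
= 4 - log10(1.7)
= 4 - 0.23
= 3.77

3.77


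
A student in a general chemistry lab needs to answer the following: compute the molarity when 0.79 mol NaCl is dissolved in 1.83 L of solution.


M = n/V = 0.79/1.83 = 0.432 mol/L

0.432 M


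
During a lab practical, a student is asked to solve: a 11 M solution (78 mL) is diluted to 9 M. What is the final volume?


C1V1 = C2V2
11 × 78 = 9 × V2
V2 = 858/9 = 95.33 mL

95.33 mL


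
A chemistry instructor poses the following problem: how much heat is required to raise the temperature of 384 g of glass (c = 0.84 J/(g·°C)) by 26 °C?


q = mcΔT = 384 × 0.84 × 26
= 8386.56 J

8386.56 J


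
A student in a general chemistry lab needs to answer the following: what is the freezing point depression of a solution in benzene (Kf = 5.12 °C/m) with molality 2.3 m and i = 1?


ΔTf = Kf × m × i
= 5.12 × 2.3 × 1
= 11.776 °C

11.776 °C
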